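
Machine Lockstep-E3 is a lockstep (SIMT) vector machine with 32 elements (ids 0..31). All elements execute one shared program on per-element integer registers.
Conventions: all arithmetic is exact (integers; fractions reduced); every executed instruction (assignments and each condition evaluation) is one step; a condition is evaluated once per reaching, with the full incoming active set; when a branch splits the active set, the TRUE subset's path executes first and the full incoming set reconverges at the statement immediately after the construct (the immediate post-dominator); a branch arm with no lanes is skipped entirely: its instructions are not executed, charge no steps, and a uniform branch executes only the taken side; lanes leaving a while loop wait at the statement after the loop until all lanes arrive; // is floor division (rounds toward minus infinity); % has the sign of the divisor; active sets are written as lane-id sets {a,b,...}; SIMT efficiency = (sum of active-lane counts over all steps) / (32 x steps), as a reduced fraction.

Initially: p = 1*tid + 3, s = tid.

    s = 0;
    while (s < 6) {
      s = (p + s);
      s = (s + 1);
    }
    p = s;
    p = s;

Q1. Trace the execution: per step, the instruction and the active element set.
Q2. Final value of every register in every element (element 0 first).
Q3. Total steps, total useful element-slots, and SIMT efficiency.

step 0: s <- 0                       {0,1,2,3,4,5,6,7,8,9,10,11,12,13,14,15,16,17,18,19,20,21,22,23,24,25,26,27,28,29,30,31}
step 1: eval (s < 6)                 {0,1,2,3,4,5,6,7,8,9,10,11,12,13,14,15,16,17,18,19,20,21,22,23,24,25,26,27,28,29,30,31}
step 2: s <- (p + s)                 {0,1,2,3,4,5,6,7,8,9,10,11,12,13,14,15,16,17,18,19,20,21,22,23,24,25,26,27,28,29,30,31}
step 3: s <- (s + 1)                 {0,1,2,3,4,5,6,7,8,9,10,11,12,13,14,15,16,17,18,19,20,21,22,23,24,25,26,27,28,29,30,31}
step 4: eval (s < 6)                 {0,1,2,3,4,5,6,7,8,9,10,11,12,13,14,15,16,17,18,19,20,21,22,23,24,25,26,27,28,29,30,31}
step 5: s <- (p + s)                 {0,1}
step 6: s <- (s + 1)                 {0,1}
step 7: eval (s < 6)                 {0,1}
step 8: p <- s                       {0,1,2,3,4,5,6,7,8,9,10,11,12,13,14,15,16,17,18,19,20,21,22,23,24,25,26,27,28,29,30,31}
step 9: p <- s                       {0,1,2,3,4,5,6,7,8,9,10,11,12,13,14,15,16,17,18,19,20,21,22,23,24,25,26,27,28,29,30,31}

Answer: 10 steps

p: 8,10,6,7,8,9,10,11,12,13,14,15,16,17,18,19,20,21,22,23,24,25,26,27,28,29,30,31,32,33,34,35
s: 8,10,6,7,8,9,10,11,12,13,14,15,16,17,18,19,20,21,22,23,24,25,26,27,28,29,30,31,32,33,34,35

steps = 10; useful = 230; efficiency = 230/320 = 23/32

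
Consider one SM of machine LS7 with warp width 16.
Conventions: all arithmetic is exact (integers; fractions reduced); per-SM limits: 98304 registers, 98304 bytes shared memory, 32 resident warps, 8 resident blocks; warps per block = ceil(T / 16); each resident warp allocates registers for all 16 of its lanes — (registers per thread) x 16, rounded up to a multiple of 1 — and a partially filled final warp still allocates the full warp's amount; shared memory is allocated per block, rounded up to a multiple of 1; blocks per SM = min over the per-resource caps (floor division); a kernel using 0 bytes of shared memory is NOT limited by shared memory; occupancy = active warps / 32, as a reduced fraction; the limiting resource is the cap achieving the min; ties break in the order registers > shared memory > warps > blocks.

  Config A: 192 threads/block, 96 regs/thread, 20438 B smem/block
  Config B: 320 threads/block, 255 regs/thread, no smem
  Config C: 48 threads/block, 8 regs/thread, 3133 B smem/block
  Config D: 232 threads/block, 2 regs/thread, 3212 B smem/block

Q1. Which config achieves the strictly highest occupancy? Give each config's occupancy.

occupancies: A 3/4, B 5/8, C 3/4, D 15/16

Answer: D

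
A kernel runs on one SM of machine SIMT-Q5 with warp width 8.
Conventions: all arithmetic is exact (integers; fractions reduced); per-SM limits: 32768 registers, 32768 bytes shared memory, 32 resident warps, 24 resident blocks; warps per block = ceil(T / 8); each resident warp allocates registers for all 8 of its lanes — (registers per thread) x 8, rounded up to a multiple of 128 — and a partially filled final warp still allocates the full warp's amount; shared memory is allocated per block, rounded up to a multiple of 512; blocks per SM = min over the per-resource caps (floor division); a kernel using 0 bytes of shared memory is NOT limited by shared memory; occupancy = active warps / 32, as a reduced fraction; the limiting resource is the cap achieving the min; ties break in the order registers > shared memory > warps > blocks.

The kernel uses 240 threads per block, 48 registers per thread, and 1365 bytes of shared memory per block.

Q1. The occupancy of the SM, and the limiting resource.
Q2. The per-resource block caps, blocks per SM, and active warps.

Answer: occupancy 15/16, limited by warps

registers: 2 blocks
shared memory: 21 blocks
warps: 1 block
blocks: 24 blocks

Answer: 1 block, 30 active warps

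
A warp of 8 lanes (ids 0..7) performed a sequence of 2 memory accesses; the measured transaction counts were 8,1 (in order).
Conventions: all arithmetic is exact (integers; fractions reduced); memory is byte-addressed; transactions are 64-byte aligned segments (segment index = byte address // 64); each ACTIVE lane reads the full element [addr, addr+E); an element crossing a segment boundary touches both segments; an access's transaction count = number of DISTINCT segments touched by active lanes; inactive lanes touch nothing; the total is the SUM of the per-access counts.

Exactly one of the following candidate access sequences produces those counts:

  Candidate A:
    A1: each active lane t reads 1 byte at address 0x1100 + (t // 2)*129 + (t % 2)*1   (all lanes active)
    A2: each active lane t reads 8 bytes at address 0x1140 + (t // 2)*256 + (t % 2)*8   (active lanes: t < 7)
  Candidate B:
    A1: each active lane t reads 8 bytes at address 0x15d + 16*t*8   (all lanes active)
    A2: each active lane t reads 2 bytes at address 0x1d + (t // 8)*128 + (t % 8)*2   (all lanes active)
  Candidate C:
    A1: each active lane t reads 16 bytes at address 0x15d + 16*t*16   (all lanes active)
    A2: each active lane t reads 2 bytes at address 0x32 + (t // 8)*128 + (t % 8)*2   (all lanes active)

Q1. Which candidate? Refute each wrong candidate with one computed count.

A: A1 gives 4 transactions, not 8
C: A2 gives 2 transactions, not 1
B: all counts match (8,1)

Answer: B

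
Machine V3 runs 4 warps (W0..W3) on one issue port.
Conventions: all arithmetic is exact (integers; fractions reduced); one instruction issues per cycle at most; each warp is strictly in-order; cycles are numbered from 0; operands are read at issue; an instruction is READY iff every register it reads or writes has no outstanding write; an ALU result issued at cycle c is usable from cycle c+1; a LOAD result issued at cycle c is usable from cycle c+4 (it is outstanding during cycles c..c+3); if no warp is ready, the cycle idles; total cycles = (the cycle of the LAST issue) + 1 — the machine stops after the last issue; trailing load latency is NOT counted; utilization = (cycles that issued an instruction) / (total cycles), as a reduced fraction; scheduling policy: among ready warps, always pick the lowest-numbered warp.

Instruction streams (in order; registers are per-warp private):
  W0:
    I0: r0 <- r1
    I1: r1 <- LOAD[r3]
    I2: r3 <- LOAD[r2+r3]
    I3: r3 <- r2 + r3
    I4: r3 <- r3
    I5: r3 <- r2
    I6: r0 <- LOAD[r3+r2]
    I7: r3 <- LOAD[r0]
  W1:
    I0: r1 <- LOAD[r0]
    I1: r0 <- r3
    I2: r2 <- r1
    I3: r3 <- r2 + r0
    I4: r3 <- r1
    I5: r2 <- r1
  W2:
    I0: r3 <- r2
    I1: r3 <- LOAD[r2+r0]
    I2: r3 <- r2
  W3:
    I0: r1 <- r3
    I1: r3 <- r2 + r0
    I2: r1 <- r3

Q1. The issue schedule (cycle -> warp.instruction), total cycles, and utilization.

cycle 0: W0.I0
cycle 1: W0.I1
cycle 2: W0.I2
cycle 3: W1.I0
cycle 4: W1.I1
cycle 5: W2.I0
cycle 6: W0.I3
cycle 7: W0.I4
cycle 8: W0.I5
cycle 9: W0.I6
cycle 10: W1.I2
cycle 11: W1.I3
cycle 12: W1.I4
cycle 13: W0.I7
cycle 14: W1.I5
cycle 15: W2.I1
cycle 16: W3.I0
cycle 17: W3.I1
cycle 18: W3.I2
cycle 19: W2.I2

Answer: 20 cycles, utilization 1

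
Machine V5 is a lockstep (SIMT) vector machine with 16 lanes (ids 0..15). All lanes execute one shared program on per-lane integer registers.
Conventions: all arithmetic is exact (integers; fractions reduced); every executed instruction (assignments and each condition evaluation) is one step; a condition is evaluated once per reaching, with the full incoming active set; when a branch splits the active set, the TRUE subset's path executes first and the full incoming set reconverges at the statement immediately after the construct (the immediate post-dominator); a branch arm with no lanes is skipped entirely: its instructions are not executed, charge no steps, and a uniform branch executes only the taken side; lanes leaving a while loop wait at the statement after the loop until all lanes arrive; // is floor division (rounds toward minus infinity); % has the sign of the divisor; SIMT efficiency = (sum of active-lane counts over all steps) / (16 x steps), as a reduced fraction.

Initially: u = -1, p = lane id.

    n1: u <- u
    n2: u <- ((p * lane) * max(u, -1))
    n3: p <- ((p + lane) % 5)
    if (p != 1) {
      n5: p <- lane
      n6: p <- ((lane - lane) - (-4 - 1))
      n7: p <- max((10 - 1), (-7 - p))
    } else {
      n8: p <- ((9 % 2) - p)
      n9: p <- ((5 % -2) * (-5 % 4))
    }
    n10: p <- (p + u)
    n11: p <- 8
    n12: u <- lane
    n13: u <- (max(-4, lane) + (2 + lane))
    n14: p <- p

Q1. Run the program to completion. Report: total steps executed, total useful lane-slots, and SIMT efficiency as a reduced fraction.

Answer: 14 steps, 189 useful, 27/32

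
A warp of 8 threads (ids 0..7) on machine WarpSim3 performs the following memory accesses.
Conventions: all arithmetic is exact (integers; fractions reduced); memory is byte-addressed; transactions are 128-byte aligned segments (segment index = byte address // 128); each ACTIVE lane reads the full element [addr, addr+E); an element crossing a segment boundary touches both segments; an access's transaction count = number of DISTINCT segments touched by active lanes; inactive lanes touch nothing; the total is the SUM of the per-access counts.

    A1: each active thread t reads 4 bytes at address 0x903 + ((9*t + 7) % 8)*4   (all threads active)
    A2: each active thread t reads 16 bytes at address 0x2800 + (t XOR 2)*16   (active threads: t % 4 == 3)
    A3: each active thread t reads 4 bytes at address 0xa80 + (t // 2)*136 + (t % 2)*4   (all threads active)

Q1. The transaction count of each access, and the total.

A1: 1 transaction
A2: 1 transaction
A3: 4 transactions

Answer: 1,1,4; total 6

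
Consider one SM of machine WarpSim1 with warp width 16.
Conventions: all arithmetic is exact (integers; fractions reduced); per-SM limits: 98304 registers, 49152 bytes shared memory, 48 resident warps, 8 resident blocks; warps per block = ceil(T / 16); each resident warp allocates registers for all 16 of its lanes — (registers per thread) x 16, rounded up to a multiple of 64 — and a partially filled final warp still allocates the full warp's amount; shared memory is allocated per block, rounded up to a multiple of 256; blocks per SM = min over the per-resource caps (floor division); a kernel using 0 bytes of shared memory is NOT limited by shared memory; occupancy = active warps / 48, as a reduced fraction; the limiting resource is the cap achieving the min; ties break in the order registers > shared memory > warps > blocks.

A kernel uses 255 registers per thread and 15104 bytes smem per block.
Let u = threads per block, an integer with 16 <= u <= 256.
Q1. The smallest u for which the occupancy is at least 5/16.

Answer: u = 65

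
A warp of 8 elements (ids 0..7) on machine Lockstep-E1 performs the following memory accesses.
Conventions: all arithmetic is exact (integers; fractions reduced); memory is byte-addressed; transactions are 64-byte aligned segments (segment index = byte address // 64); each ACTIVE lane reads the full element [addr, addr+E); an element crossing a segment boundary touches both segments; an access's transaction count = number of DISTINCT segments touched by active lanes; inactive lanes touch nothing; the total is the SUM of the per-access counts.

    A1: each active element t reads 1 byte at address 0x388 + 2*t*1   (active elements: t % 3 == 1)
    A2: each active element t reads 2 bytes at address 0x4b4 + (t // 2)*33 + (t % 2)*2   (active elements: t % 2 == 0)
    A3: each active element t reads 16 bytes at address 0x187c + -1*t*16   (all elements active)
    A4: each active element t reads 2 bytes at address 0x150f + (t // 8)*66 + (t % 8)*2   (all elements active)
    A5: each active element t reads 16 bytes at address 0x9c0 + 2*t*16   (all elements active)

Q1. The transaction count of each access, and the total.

A1: 1 transaction
A2: 3 transactions
A3: 3 transactions
A4: 1 transaction
A5: 4 transactions

Answer: 1,3,3,1,4; total 12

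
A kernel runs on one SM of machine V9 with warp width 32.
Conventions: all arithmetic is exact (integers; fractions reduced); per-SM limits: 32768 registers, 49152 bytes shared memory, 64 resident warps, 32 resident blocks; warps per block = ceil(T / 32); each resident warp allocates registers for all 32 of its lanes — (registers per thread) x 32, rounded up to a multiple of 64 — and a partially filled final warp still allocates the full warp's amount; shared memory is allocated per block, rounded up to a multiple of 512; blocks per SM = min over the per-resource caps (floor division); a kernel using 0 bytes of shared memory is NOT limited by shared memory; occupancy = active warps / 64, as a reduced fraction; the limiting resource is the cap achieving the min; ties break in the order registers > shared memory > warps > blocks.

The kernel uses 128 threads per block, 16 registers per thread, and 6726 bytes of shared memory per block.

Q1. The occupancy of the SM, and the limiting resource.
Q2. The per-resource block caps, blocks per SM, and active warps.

Answer: occupancy 3/8, limited by shared memory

registers: 16 blocks
shared memory: 6 blocks
warps: 16 blocks
blocks: 32 blocks

Answer: 6 blocks, 24 active warps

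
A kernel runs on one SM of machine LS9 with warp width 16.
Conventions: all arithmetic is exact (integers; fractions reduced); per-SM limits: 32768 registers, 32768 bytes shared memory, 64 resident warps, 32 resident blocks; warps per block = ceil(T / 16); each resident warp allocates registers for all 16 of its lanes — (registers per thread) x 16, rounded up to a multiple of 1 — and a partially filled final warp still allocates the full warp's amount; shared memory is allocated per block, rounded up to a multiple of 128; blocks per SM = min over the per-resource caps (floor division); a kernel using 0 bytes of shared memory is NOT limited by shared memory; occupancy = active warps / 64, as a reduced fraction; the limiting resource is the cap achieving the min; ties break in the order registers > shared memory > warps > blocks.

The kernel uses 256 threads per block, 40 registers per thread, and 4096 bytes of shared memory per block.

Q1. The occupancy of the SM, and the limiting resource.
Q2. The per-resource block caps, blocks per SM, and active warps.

Answer: occupancy 3/4, limited by registers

registers: 3 blocks
shared memory: 8 blocks
warps: 4 blocks
blocks: 32 blocks

Answer: 3 blocks, 48 active warps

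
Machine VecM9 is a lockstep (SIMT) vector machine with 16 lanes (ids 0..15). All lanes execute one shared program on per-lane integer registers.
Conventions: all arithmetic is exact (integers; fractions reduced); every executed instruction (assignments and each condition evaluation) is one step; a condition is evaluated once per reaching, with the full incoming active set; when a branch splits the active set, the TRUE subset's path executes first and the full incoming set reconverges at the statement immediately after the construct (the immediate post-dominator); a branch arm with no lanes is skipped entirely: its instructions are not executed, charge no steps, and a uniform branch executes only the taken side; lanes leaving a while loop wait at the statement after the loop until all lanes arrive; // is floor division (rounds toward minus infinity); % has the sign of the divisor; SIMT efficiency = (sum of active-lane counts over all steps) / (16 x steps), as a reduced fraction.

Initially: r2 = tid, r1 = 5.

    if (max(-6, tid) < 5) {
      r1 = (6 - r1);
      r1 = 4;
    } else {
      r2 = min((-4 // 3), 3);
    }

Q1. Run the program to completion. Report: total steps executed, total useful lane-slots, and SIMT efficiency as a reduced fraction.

Answer: 4 steps, 37 useful, 37/64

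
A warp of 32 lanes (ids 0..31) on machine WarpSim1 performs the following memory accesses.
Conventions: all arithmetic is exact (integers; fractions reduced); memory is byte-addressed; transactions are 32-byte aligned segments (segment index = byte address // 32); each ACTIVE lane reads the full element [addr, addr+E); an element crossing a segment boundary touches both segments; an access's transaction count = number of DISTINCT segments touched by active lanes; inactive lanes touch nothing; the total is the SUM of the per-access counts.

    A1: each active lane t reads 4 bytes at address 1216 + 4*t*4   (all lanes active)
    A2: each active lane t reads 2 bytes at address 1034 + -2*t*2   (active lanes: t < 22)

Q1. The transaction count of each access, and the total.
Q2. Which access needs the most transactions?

A1: 16 transactions
A2: 4 transactions

Answer: 16,4; total 20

Answer: A1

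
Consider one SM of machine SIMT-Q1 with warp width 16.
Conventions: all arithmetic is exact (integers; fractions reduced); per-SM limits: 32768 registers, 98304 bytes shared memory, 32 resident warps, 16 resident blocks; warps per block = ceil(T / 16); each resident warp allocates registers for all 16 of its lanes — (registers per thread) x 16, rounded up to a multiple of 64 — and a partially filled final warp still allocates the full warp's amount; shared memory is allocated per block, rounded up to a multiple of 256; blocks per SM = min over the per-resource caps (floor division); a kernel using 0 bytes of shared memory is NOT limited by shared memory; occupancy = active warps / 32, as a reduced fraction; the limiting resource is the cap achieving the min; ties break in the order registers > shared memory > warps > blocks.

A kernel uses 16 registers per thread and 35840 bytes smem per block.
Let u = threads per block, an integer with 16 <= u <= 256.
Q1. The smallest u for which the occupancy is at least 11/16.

Answer: u = 161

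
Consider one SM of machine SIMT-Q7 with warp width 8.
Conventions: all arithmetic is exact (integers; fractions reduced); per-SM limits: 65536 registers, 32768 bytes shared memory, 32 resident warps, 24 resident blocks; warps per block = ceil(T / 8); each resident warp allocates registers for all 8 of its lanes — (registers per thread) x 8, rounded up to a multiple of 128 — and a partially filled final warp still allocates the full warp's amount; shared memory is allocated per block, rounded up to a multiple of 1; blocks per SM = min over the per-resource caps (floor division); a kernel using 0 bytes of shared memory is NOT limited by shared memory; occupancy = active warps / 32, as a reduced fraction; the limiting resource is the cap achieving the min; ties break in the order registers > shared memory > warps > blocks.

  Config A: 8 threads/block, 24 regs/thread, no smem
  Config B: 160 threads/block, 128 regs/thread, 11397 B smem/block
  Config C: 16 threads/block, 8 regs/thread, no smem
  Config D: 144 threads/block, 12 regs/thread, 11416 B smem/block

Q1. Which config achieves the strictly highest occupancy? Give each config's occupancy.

occupancies: A 3/4, B 5/8, C 1, D 9/16

Answer: C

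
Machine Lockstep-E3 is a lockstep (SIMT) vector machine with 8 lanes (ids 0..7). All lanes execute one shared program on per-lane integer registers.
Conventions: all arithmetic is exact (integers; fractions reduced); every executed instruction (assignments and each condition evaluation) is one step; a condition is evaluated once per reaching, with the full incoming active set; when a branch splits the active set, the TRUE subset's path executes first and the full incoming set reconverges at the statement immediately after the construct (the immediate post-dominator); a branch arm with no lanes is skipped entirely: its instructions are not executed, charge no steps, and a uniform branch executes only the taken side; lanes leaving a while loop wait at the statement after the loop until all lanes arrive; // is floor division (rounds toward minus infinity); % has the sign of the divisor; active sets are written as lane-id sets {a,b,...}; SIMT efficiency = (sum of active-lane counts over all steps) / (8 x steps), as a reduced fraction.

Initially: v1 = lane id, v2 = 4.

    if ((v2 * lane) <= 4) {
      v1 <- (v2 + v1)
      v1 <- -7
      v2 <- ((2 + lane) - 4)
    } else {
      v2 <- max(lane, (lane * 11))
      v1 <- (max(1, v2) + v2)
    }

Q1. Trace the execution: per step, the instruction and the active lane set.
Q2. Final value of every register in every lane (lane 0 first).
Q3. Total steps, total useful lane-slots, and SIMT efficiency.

step 0: eval ((v2 * lane) <= 4)      {0,1,2,3,4,5,6,7}
step 1: v1 <- (v2 + v1)              {0,1}
step 2: v1 <- -7                     {0,1}
step 3: v2 <- ((2 + lane) - 4)       {0,1}
step 4: v2 <- max(lane, (lane * 11)) {2,3,4,5,6,7}
step 5: v1 <- (max(1, v2) + v2)      {2,3,4,5,6,7}

Answer: 6 steps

v1: -7,-7,44,66,88,110,132,154
v2: -2,-1,22,33,44,55,66,77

steps = 6; useful = 26; efficiency = 26/48 = 13/24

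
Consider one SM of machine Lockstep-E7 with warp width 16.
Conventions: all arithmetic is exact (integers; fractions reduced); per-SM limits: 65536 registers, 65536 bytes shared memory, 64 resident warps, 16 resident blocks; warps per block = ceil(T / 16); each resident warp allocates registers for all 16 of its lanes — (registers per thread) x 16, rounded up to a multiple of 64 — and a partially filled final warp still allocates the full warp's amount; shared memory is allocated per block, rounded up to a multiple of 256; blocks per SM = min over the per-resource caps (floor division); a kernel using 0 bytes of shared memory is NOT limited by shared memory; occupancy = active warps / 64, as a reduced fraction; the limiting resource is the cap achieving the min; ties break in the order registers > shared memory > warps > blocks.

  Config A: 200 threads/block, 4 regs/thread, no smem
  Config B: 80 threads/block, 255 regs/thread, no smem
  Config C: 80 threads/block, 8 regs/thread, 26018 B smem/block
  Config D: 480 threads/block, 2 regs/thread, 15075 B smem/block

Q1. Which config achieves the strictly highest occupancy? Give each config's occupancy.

occupancies: A 13/16, B 15/64, C 5/32, D 15/16

Answer: D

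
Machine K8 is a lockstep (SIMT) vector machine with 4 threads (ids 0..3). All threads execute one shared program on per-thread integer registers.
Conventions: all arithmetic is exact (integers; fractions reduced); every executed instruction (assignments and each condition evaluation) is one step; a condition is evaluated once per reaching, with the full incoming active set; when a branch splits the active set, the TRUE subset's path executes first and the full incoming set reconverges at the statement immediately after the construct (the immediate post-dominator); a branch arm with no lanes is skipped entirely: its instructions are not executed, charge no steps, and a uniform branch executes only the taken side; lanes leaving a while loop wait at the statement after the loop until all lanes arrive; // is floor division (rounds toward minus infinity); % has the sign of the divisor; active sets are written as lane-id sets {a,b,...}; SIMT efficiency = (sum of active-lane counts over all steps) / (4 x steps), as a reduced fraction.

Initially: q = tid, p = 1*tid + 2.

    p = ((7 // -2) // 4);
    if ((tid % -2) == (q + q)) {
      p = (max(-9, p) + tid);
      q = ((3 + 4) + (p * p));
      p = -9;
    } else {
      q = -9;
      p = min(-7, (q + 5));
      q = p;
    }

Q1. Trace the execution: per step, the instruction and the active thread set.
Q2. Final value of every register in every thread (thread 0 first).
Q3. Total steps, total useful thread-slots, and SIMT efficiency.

step 0: p <- ((7 // -2) // 4)        {0,1,2,3}
step 1: eval ((tid % -2) == (q + q)) {0,1,2,3}
step 2: p <- (max(-9, p) + tid)      {0}
step 3: q <- ((3 + 4) + (p * p))     {0}
step 4: p <- -9                      {0}
step 5: q <- -9                      {1,2,3}
step 6: p <- min(-7, (q + 5))        {1,2,3}
step 7: q <- p                       {1,2,3}

Answer: 8 steps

q: 8,-7,-7,-7
p: -9,-7,-7,-7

steps = 8; useful = 20; efficiency = 20/32 = 5/8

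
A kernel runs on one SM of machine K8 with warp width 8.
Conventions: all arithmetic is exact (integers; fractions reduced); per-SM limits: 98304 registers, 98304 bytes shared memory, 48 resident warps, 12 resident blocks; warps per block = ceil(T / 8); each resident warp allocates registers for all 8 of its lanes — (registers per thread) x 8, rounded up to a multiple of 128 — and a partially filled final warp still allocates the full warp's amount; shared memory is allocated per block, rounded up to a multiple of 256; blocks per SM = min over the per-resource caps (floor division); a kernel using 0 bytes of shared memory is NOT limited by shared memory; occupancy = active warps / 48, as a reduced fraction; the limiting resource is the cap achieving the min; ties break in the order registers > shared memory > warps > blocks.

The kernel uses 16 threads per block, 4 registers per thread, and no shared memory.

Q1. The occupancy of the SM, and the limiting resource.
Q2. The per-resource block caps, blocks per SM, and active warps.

Answer: occupancy 1/2, limited by blocks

registers: 384 blocks
shared memory: no limit (kernel uses none)
warps: 24 blocks
blocks: 12 blocks

Answer: 12 blocks, 24 active warps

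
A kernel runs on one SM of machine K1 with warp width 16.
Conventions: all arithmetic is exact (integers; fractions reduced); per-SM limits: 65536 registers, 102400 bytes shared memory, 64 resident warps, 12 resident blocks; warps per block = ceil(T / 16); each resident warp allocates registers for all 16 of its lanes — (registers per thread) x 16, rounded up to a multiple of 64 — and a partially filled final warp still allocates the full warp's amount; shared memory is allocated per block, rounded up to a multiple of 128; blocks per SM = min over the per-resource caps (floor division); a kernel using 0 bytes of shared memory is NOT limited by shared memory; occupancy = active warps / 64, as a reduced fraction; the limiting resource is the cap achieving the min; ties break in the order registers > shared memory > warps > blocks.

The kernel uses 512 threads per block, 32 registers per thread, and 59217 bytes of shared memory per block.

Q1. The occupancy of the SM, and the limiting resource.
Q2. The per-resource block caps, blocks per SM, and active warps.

Answer: occupancy 1/2, limited by shared memory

registers: 4 blocks
shared memory: 1 block
warps: 2 blocks
blocks: 12 blocks

Answer: 1 block, 32 active warps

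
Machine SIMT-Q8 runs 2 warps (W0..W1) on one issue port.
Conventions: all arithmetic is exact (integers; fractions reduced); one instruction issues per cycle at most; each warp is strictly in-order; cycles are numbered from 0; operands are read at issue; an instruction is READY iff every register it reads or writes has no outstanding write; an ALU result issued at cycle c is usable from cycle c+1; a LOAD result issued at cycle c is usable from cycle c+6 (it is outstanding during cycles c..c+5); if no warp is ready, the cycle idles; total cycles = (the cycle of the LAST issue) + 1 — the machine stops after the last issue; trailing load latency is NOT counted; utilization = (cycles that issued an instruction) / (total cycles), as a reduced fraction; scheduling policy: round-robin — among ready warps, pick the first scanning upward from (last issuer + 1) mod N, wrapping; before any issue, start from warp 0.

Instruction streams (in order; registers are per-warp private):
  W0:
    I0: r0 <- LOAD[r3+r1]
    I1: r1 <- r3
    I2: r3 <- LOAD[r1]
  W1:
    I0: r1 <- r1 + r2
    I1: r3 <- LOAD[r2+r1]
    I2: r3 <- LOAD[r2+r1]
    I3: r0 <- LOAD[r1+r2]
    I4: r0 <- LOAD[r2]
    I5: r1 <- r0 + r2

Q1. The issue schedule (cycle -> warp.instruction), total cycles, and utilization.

cycle 0: W0.I0
cycle 1: W1.I0
cycle 2: W0.I1
cycle 3: W1.I1
cycle 4: W0.I2
cycle 5: idle
cycle 6: idle
cycle 7: idle
cycle 8: idle
cycle 9: W1.I2
cycle 10: W1.I3
cycle 11: idle
cycle 12: idle
cycle 13: idle
cycle 14: idle
cycle 15: idle
cycle 16: W1.I4
cycle 17: idle
cycle 18: idle
cycle 19: idle
cycle 20: idle
cycle 21: idle
cycle 22: W1.I5

Answer: 23 cycles, utilization 9/23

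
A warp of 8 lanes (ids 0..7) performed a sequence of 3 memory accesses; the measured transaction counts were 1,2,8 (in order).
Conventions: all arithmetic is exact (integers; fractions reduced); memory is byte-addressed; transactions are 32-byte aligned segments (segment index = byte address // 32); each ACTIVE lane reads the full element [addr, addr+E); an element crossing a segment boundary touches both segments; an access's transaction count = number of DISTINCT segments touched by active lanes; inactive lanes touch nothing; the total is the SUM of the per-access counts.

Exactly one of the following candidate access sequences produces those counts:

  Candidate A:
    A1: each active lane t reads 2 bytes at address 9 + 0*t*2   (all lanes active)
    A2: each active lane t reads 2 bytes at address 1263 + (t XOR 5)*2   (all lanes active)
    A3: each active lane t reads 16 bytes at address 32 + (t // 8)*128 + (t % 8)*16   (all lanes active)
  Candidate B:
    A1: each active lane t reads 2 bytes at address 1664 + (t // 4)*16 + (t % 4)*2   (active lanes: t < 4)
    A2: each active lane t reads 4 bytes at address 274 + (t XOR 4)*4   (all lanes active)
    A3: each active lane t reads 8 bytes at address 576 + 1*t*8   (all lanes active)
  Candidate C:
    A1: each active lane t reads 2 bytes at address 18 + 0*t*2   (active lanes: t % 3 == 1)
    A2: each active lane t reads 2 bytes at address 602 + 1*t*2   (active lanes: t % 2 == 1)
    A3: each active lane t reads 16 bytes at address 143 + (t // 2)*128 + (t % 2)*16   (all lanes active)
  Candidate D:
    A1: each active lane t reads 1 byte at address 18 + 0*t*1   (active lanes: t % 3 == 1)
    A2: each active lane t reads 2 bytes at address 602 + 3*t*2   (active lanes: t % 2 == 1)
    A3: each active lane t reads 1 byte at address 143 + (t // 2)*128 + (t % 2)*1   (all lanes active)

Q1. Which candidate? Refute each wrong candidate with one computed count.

A: A2 gives 1 transaction, not 2
B: A3 gives 2 transactions, not 8
D: A3 gives 4 transactions, not 8
C: all counts match (1,2,8)

Answer: C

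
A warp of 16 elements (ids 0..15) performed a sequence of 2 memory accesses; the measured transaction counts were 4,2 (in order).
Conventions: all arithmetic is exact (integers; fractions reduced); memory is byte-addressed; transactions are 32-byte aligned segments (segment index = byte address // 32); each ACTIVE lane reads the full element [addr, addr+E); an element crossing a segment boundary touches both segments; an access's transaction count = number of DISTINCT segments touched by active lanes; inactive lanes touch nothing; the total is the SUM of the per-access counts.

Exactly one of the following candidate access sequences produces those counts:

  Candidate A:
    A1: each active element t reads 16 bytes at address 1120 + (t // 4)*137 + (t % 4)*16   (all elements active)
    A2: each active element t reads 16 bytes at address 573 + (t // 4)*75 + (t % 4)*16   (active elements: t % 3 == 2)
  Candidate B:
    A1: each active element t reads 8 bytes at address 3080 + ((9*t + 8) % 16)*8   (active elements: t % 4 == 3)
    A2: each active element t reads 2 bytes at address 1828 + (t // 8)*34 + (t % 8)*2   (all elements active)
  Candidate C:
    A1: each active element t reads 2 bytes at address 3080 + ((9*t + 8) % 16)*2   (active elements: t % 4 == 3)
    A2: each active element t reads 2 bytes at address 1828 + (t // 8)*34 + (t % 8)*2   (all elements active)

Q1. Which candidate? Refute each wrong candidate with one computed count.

A: A1 gives 11 transactions, not 4
C: A1 gives 2 transactions, not 4
B: all counts match (4,2)

Answer: B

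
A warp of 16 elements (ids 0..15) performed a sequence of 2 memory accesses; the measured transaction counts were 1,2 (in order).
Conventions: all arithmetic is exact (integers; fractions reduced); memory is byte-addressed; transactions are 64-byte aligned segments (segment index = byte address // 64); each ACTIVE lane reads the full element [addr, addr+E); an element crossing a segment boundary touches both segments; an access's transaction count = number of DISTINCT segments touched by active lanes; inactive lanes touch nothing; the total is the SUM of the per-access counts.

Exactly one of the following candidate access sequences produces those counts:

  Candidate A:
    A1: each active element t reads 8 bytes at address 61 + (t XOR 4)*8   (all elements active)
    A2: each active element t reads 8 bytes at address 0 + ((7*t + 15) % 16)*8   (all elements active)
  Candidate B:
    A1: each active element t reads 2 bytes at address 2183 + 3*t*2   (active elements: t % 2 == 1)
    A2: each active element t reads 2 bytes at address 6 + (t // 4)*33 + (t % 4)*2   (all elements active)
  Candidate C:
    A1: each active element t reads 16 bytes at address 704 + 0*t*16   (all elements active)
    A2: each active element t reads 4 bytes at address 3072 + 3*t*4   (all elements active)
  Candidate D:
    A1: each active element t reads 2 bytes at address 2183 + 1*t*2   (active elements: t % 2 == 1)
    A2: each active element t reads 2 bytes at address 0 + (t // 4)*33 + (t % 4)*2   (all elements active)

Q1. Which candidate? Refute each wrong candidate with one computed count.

A: A1 gives 3 transactions, not 1
B: A1 gives 2 transactions, not 1
C: A2 gives 3 transactions, not 2
D: all counts match (1,2)

Answer: D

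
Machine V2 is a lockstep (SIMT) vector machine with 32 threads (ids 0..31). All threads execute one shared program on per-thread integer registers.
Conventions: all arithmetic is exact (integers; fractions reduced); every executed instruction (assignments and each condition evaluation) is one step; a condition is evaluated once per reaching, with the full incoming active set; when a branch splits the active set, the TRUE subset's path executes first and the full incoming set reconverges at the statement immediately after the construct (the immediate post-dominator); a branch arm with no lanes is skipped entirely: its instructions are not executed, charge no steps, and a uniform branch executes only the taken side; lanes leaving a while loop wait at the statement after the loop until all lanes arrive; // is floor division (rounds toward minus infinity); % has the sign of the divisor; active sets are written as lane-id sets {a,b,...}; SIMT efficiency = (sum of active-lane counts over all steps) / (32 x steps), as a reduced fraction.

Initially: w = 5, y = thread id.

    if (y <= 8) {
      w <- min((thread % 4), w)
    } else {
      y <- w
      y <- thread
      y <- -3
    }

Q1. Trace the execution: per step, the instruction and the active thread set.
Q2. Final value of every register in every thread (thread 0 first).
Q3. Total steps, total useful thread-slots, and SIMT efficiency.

step 0: eval (y <= 8)                {0,1,2,3,4,5,6,7,8,9,10,11,12,13,14,15,16,17,18,19,20,21,22,23,24,25,26,27,28,29,30,31}
step 1: w <- min((thread % 4), w)    {0,1,2,3,4,5,6,7,8}
step 2: y <- w                       {9,10,11,12,13,14,15,16,17,18,19,20,21,22,23,24,25,26,27,28,29,30,31}
step 3: y <- thread                  {9,10,11,12,13,14,15,16,17,18,19,20,21,22,23,24,25,26,27,28,29,30,31}
step 4: y <- -3                      {9,10,11,12,13,14,15,16,17,18,19,20,21,22,23,24,25,26,27,28,29,30,31}

Answer: 5 steps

w: 0,1,2,3,0,1,2,3,0,5,5,5,5,5,5,5,5,5,5,5,5,5,5,5,5,5,5,5,5,5,5,5
y: 0,1,2,3,4,5,6,7,8,-3,-3,-3,-3,-3,-3,-3,-3,-3,-3,-3,-3,-3,-3,-3,-3,-3,-3,-3,-3,-3,-3,-3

steps = 5; useful = 110; efficiency = 110/160 = 11/16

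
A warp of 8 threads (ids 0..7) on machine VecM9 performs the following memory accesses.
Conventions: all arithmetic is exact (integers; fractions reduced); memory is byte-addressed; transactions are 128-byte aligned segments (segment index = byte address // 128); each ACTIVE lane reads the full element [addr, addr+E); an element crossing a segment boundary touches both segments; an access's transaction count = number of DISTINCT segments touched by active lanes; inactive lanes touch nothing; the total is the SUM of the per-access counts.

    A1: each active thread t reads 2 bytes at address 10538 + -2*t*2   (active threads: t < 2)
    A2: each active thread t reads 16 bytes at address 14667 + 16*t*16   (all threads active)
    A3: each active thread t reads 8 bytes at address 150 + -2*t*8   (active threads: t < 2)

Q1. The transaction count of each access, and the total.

A1: 1 transaction
A2: 8 transactions
A3: 1 transaction

Answer: 1,8,1; total 10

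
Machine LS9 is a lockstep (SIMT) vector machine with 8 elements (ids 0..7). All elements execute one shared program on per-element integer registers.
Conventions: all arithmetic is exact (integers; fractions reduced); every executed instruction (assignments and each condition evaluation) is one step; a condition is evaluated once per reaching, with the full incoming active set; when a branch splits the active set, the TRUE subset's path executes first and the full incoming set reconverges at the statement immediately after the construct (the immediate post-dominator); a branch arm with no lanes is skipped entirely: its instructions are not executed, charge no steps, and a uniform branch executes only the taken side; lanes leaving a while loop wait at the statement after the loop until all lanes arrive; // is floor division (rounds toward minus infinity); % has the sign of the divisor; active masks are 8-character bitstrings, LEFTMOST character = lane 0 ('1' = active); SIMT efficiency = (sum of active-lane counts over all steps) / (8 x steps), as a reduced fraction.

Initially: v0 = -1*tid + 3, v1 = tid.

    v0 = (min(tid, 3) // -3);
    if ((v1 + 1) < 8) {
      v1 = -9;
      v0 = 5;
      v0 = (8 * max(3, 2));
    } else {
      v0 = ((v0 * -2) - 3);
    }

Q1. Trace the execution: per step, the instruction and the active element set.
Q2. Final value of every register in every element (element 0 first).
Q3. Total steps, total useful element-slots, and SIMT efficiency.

step 0: v0 <- (min(tid, 3) // -3)    11111111
step 1: eval ((v1 + 1) < 8)          11111111
step 2: v1 <- -9                     11111110
step 3: v0 <- 5                      11111110
step 4: v0 <- (8 * max(3, 2))        11111110
step 5: v0 <- ((v0 * -2) - 3)        00000001

Answer: 6 steps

v0: 24,24,24,24,24,24,24,-1
v1: -9,-9,-9,-9,-9,-9,-9,7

steps = 6; useful = 38; efficiency = 38/48 = 19/24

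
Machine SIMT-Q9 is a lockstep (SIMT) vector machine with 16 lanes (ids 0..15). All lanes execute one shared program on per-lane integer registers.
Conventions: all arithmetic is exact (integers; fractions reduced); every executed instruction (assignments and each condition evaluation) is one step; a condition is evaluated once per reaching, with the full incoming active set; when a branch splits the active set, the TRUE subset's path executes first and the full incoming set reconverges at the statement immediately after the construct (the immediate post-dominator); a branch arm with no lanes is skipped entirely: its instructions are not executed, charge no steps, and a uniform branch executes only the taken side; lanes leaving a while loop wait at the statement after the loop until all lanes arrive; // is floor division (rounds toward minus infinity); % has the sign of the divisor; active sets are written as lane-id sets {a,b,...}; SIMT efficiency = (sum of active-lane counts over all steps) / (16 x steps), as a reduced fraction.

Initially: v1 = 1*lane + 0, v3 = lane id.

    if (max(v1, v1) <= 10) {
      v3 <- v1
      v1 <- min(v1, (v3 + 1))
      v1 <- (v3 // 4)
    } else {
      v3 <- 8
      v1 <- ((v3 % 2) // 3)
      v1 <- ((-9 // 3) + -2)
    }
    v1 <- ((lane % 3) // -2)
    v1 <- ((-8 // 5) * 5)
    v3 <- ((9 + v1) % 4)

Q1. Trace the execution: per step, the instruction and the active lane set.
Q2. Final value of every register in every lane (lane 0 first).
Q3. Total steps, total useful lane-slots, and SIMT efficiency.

step 0: eval (max(v1, v1) <= 10)     {0,1,2,3,4,5,6,7,8,9,10,11,12,13,14,15}
step 1: v3 <- v1                     {0,1,2,3,4,5,6,7,8,9,10}
step 2: v1 <- min(v1, (v3 + 1))      {0,1,2,3,4,5,6,7,8,9,10}
step 3: v1 <- (v3 // 4)              {0,1,2,3,4,5,6,7,8,9,10}
step 4: v3 <- 8                      {11,12,13,14,15}
step 5: v1 <- ((v3 % 2) // 3)        {11,12,13,14,15}
step 6: v1 <- ((-9 // 3) + -2)       {11,12,13,14,15}
step 7: v1 <- ((lane % 3) // -2)     {0,1,2,3,4,5,6,7,8,9,10,11,12,13,14,15}
step 8: v1 <- ((-8 // 5) * 5)        {0,1,2,3,4,5,6,7,8,9,10,11,12,13,14,15}
step 9: v3 <- ((9 + v1) % 4)         {0,1,2,3,4,5,6,7,8,9,10,11,12,13,14,15}

Answer: 10 steps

v1: -10,-10,-10,-10,-10,-10,-10,-10,-10,-10,-10,-10,-10,-10,-10,-10
v3: 3,3,3,3,3,3,3,3,3,3,3,3,3,3,3,3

steps = 10; useful = 112; efficiency = 112/160 = 7/10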